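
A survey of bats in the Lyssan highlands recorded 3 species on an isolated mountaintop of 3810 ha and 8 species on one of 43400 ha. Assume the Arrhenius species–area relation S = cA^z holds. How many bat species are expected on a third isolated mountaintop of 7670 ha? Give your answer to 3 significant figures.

3.98

z = ln(8/3) / ln(43400/3810) = 0.9808 / 2.4328 = 0.4032
c = 3 / 3810^0.4032 = 3 / 27.78 = 0.108
S₃ = 0.108 × 7670^0.4032 = 0.108 × 36.83 ≈ 3.978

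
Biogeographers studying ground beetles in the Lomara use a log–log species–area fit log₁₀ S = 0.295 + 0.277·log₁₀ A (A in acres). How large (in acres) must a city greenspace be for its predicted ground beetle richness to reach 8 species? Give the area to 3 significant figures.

8 = 1.972 × A^0.277  ⇒  A^0.277 = 8/1.972 = 4.056
ln A = ln(4.056) / 0.277 = 1.4002 / 0.277 = 5.0548
A = e^5.0548 ≈ 156.8 acres

157 acres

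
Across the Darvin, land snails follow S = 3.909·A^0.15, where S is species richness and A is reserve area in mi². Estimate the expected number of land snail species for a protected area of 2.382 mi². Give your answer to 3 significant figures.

4.45

S = 3.909 × 2.382^0.15
ln S = ln 3.909 + 0.15 × ln 2.382 = 1.3633 + 0.15 × 0.8679 = 1.4935
S = e^1.4935 ≈ 4.453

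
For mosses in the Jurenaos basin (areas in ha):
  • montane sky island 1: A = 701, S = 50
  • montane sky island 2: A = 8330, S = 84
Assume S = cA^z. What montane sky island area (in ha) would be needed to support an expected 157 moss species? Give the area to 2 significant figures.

160000 ha

z = ln(84/50) / ln(8330/701) = 0.5188 / 2.4751 = 0.2096
c = 50 / 701^0.2096 = 50 / 3.949 = 12.66
A = (157/12.66)^(1/0.2096) ⇒ ln A = ln(12.4)/0.2096 = 12.0115
A = e^12.0115 ≈ 164633 ha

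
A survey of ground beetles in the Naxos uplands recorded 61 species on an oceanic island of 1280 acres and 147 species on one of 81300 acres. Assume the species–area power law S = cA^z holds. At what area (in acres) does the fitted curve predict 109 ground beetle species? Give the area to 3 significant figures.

z = ln(147/61) / ln(81300/1280) = 0.8796 / 4.1513 = 0.2119
c = 61 / 1280^0.2119 = 61 / 4.553 = 13.4
A = (109/13.4)^(1/0.2119) ⇒ ln A = ln(8.137)/0.2119 = 9.8943
A = e^9.8943 ≈ 19817 acres

19800 acres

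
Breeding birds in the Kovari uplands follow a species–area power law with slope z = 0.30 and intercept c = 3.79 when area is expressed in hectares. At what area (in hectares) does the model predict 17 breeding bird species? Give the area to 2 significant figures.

17 = 3.79 × A^0.3  ⇒  A^0.3 = 17/3.79 = 4.485
ln A = ln(4.485) / 0.3 = 1.5008 / 0.3 = 5.0028
A = e^5.0028 ≈ 148.8 hectares

150 hectares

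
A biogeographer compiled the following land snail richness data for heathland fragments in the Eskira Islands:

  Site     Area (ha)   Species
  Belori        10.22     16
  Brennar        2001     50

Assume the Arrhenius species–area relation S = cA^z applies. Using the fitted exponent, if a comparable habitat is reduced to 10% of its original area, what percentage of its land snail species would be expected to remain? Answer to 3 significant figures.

z = ln(50/16) / ln(2001/10.22) = 1.1394 / 5.2771 = 0.2159
S_new/S_old = (A_new/A_old)^z = 0.1^0.2159 = exp(0.2159 × -2.3026) = 0.6082

60.8%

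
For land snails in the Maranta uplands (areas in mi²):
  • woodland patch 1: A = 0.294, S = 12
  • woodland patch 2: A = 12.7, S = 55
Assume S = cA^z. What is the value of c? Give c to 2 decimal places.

19.68

z = ln(S₂/S₁) / ln(A₂/A₁) = ln(55/12) / ln(12.7/0.294) = 1.5224 / 3.7658 = 0.4043
c = S₁ / A₁^z = 12 / 0.294^0.4043 = 12 / 0.6096 = 19.68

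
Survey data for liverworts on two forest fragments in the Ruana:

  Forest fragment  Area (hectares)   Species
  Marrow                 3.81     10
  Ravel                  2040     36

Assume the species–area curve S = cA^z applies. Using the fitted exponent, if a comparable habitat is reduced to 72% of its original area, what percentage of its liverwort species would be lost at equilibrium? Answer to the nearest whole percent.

6%

z = ln(36/10) / ln(2040/3.81) = 1.2809 / 6.2831 = 0.2039
S_new/S_old = (A_new/A_old)^z = 0.72^0.2039 = exp(0.2039 × -0.3285) = 0.9352
Fraction lost = 1 − 0.9352 = 0.06478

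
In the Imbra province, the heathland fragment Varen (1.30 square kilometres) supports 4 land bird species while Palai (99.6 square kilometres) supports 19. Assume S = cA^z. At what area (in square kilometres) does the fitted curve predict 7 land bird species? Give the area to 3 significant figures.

z = ln(19/4) / ln(99.6/1.3) = 1.5581 / 4.3388 = 0.3591
c = 4 / 1.3^0.3591 = 4 / 1.099 = 3.64
A = (7/3.64)^(1/0.3591) ⇒ ln A = ln(1.923)/0.3591 = 1.8207
A = e^1.8207 ≈ 6.176 square kilometres

6.18 square kilometres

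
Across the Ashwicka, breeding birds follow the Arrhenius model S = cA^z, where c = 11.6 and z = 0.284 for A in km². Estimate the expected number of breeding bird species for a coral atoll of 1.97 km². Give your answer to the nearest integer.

14 species

S = 11.6 × 1.97^0.284
ln S = ln 11.6 + 0.284 × ln 1.97 = 2.4510 + 0.284 × 0.6780 = 2.6436
S = e^2.6436 ≈ 14.06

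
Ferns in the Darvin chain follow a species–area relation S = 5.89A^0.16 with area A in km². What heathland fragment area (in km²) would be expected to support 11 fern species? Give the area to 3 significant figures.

11 = 5.89 × A^0.16  ⇒  A^0.16 = 11/5.89 = 1.868
ln A = ln(1.868) / 0.16 = 0.6246 / 0.16 = 3.9040
A = e^3.9040 ≈ 49.6 km²

49.6 km²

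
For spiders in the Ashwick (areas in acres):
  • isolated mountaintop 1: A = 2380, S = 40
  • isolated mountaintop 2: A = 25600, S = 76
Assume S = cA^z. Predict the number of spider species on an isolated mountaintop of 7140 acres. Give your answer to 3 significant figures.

z = ln(76/40) / ln(25600/2380) = 0.6419 / 2.3755 = 0.2702
c = 40 / 2380^0.2702 = 40 / 8.172 = 4.895
S₃ = 4.895 × 7140^0.2702 = 4.895 × 11 ≈ 53.82

53.8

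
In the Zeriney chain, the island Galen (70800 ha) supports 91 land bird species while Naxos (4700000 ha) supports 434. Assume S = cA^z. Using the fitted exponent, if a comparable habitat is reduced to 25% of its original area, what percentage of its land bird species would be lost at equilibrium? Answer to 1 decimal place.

z = ln(434/91) / ln(4700000/70800) = 1.5622 / 4.1955 = 0.3724
S_new/S_old = (A_new/A_old)^z = 0.25^0.3724 = exp(0.3724 × -1.3863) = 0.5968
Fraction lost = 1 − 0.5968 = 0.4032

40.3%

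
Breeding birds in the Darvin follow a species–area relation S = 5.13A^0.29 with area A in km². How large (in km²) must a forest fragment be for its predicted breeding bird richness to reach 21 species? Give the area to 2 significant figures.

21 = 5.13 × A^0.29  ⇒  A^0.29 = 21/5.13 = 4.094
ln A = ln(4.094) / 0.29 = 1.4094 / 0.29 = 4.8601
A = e^4.8601 ≈ 129 km²

130 km²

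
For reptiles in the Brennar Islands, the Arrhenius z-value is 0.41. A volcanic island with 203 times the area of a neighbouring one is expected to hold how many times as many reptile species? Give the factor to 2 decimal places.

S₂/S₁ = (A₂/A₁)^z = 203^0.41
ln(S₂/S₁) = 0.41 × ln 203 = 0.41 × 5.3132 = 2.1784
S₂/S₁ = e^2.1784 ≈ 8.832

8.83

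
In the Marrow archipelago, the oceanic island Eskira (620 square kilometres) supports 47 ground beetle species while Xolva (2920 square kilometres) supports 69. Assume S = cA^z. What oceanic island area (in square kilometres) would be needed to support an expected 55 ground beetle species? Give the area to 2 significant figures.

1200 square kilometres

z = ln(69/47) / ln(2920/620) = 0.3840 / 1.5496 = 0.2478
c = 47 / 620^0.2478 = 47 / 4.919 = 9.555
A = (55/9.555)^(1/0.2478) ⇒ ln A = ln(5.756)/0.2478 = 7.0641
A = e^7.0641 ≈ 1169 square kilometres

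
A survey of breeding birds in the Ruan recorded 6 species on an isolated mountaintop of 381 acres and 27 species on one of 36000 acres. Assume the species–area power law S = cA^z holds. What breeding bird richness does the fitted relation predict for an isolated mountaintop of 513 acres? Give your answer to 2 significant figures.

6.6

z = ln(27/6) / ln(36000/381) = 1.5041 / 4.5485 = 0.3307
c = 6 / 381^0.3307 = 6 / 7.136 = 0.8408
S₃ = 0.8408 × 513^0.3307 = 0.8408 × 7.874 ≈ 6.62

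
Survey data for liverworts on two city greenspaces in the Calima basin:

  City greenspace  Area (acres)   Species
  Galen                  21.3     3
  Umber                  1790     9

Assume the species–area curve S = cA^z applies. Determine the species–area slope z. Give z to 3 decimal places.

0.248

Taking logs: ln S = ln c + z ln A, so z = (ln S₂ − ln S₁)/(ln A₂ − ln A₁).
z = ln(9/3) / ln(1790/21.3) = ln(3) / ln(84.04) = 1.0986 / 4.4313 = 0.2479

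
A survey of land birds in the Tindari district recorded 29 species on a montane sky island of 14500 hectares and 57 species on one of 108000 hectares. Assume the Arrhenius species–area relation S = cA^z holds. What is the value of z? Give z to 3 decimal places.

0.337

Taking logs: ln S = ln c + z ln A, so z = (ln S₂ − ln S₁)/(ln A₂ − ln A₁).
z = ln(57/29) / ln(108000/14500) = ln(1.966) / ln(7.448) = 0.6758 / 2.0080 = 0.3365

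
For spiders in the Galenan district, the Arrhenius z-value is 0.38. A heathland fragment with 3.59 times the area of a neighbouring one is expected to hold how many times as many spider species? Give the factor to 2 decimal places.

S₂/S₁ = (A₂/A₁)^z = 3.59^0.38
ln(S₂/S₁) = 0.38 × ln 3.59 = 0.38 × 1.2782 = 0.4857
S₂/S₁ = e^0.4857 ≈ 1.625

1.63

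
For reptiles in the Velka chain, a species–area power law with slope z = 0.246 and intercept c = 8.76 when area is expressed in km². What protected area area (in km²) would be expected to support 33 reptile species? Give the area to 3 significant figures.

220 km²

33 = 8.76 × A^0.246  ⇒  A^0.246 = 33/8.76 = 3.767
ln A = ln(3.767) / 0.246 = 1.3263 / 0.246 = 5.3915
A = e^5.3915 ≈ 219.5 km²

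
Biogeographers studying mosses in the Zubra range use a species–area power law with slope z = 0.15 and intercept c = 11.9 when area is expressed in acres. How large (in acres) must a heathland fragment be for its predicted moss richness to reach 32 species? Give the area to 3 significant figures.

731 acres

32 = 11.9 × A^0.15  ⇒  A^0.15 = 32/11.9 = 2.689
ln A = ln(2.689) / 0.15 = 0.9892 / 0.15 = 6.5947
A = e^6.5947 ≈ 731.2 acres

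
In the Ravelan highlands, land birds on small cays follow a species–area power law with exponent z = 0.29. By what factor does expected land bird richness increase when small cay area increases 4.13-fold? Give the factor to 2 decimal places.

S₂/S₁ = (A₂/A₁)^z = 4.13^0.29
ln(S₂/S₁) = 0.29 × ln 4.13 = 0.29 × 1.4183 = 0.4113
S₂/S₁ = e^0.4113 ≈ 1.509

1.51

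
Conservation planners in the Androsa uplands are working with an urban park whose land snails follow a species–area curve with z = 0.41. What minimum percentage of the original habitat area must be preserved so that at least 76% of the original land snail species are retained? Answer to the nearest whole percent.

51%

Need (A_new/A_old)^0.41 = 0.76, so A_new/A_old = 0.76^(1/0.41) = 0.76^2.439
ln(A_new/A_old) = ln 0.76 / 0.41 = -0.2744 / 0.41 = -0.6694
A_new/A_old = e^-0.6694 ≈ 0.512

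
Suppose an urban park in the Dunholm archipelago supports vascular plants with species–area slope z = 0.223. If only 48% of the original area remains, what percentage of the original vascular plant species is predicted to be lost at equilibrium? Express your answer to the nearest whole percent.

15%

S_new/S_old = (A_new/A_old)^z = 0.48^0.223
= exp(0.223 × ln 0.48) = exp(0.223 × -0.7340) = exp(-0.1637) ≈ 0.849
Fraction lost = 1 − 0.849 = 0.151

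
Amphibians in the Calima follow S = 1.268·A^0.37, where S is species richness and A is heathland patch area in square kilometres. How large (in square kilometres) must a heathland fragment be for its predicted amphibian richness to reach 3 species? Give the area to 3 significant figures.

3 = 1.268 × A^0.37  ⇒  A^0.37 = 3/1.268 = 2.366
ln A = ln(2.366) / 0.37 = 0.8612 / 0.37 = 2.3275
A = e^2.3275 ≈ 10.25 square kilometres

10.3 square kilometres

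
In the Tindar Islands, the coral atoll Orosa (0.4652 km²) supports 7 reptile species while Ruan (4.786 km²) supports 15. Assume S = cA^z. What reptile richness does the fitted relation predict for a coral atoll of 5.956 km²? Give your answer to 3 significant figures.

z = ln(15/7) / ln(4.786/0.4652) = 0.7621 / 2.3310 = 0.3270
c = 7 / 0.4652^0.3270 = 7 / 0.7786 = 8.99
S₃ = 8.99 × 5.956^0.3270 = 8.99 × 1.792 ≈ 16.11

16.1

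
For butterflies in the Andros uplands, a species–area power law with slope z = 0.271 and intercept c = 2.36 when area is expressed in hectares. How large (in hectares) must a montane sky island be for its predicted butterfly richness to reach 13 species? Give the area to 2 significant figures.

540 hectares

13 = 2.36 × A^0.271  ⇒  A^0.271 = 13/2.36 = 5.508
ln A = ln(5.508) / 0.271 = 1.7063 / 0.271 = 6.2963
A = e^6.2963 ≈ 542.5 hectares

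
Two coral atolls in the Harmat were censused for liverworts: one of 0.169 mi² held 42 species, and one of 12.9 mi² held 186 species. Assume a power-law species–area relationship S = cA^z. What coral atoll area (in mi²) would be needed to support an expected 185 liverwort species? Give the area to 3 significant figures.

12.7 mi²

z = ln(186/42) / ln(12.9/0.169) = 1.4881 / 4.3351 = 0.3433
c = 42 / 0.169^0.3433 = 42 / 0.5432 = 77.32
A = (185/77.32)^(1/0.3433) ⇒ ln A = ln(2.393)/0.3433 = 2.5415
A = e^2.5415 ≈ 12.7 mi²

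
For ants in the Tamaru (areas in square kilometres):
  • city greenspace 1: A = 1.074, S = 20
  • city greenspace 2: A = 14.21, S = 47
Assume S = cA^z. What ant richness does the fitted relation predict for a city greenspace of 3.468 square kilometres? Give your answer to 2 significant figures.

29

z = ln(47/20) / ln(14.21/1.074) = 0.8544 / 2.5826 = 0.3308
c = 20 / 1.074^0.3308 = 20 / 1.024 = 19.53
S₃ = 19.53 × 3.468^0.3308 = 19.53 × 1.509 ≈ 29.47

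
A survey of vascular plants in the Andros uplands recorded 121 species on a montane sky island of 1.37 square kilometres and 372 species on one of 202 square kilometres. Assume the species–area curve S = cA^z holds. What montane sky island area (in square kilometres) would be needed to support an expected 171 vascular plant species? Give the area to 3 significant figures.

6.38 square kilometres

z = ln(372/121) / ln(202/1.37) = 1.1231 / 4.9935 = 0.2249
c = 121 / 1.37^0.2249 = 121 / 1.073 = 112.7
A = (171/112.7)^(1/0.2249) ⇒ ln A = ln(1.517)/0.2249 = 1.8526
A = e^1.8526 ≈ 6.376 square kilometres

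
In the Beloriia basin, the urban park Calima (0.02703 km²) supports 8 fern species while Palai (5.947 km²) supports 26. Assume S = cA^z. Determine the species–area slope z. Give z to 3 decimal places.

Taking logs: ln S = ln c + z ln A, so z = (ln S₂ − ln S₁)/(ln A₂ − ln A₁).
z = ln(26/8) / ln(5.947/0.02703) = ln(3.25) / ln(220) = 1.1787 / 5.3937 = 0.2185

0.219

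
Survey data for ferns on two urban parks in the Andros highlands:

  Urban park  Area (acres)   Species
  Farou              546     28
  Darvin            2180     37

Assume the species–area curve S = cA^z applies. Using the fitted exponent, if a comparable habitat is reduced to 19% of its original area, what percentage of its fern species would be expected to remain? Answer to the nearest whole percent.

z = ln(37/28) / ln(2180/546) = 0.2787 / 1.3845 = 0.2013
S_new/S_old = (A_new/A_old)^z = 0.19^0.2013 = exp(0.2013 × -1.6607) = 0.7158

72%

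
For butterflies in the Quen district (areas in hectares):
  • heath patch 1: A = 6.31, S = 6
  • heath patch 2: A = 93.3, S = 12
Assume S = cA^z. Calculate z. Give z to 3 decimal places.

0.257

Taking logs: ln S = ln c + z ln A, so z = (ln S₂ − ln S₁)/(ln A₂ − ln A₁).
z = ln(12/6) / ln(93.3/6.31) = ln(2) / ln(14.79) = 0.6931 / 2.6937 = 0.2573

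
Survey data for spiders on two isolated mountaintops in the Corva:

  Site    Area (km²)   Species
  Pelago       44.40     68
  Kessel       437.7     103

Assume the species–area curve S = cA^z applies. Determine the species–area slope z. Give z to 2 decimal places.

Taking logs: ln S = ln c + z ln A, so z = (ln S₂ − ln S₁)/(ln A₂ − ln A₁).
z = ln(103/68) / ln(437.7/44.4) = ln(1.515) / ln(9.858) = 0.4152 / 2.2883 = 0.1815

0.18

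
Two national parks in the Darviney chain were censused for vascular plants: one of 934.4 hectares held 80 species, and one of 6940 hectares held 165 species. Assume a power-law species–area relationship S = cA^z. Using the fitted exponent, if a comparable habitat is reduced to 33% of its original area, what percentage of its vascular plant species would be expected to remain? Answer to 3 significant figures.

z = ln(165/80) / ln(6940/934.4) = 0.7239 / 2.0052 = 0.3610
S_new/S_old = (A_new/A_old)^z = 0.33^0.3610 = exp(0.3610 × -1.1087) = 0.6701

67.0%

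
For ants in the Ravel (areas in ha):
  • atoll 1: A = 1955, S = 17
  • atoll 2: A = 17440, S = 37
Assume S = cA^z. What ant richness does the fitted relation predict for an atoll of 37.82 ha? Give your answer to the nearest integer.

z = ln(37/17) / ln(17440/1955) = 0.7777 / 2.1884 = 0.3554
c = 17 / 1955^0.3554 = 17 / 14.78 = 1.15
S₃ = 1.15 × 37.82^0.3554 = 1.15 × 3.637 ≈ 4.183

4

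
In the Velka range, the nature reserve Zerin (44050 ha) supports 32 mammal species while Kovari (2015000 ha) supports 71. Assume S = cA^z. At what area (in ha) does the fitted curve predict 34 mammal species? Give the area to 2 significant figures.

z = ln(71/32) / ln(2015000/44050) = 0.7969 / 3.8230 = 0.2085
c = 32 / 44050^0.2085 = 32 / 9.291 = 3.444
A = (34/3.444)^(1/0.2085) ⇒ ln A = ln(9.872)/0.2085 = 10.9839
A = e^10.9839 ≈ 58918 ha

59000 ha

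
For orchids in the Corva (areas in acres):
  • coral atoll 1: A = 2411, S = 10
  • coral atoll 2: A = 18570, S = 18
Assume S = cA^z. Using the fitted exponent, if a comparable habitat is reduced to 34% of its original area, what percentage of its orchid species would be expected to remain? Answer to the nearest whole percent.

73%

z = ln(18/10) / ln(18570/2411) = 0.5878 / 2.0415 = 0.2879
S_new/S_old = (A_new/A_old)^z = 0.34^0.2879 = exp(0.2879 × -1.0788) = 0.733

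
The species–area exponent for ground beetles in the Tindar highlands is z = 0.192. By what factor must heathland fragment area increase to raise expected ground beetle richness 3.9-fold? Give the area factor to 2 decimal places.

(A₂/A₁)^0.192 = 3.9, so A₂/A₁ = 3.9^(1/0.192) = 3.9^5.208
ln(A₂/A₁) = ln 3.9 / 0.192 = 1.3610 / 0.192 = 7.0884
A₂/A₁ = e^7.0884 ≈ 1198

1198.01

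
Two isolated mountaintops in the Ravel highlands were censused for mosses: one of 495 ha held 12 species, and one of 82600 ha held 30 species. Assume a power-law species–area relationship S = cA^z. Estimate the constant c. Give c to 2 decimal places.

z = ln(S₂/S₁) / ln(A₂/A₁) = ln(30/12) / ln(82600/495) = 0.9163 / 5.1172 = 0.1791
c = S₁ / A₁^z = 12 / 495^0.1791 = 12 / 3.037 = 3.951

3.95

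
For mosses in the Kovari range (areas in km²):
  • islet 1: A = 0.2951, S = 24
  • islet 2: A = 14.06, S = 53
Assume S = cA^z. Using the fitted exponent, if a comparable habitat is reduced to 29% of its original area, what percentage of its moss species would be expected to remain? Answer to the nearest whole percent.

78%

z = ln(53/24) / ln(14.06/0.2951) = 0.7922 / 3.8638 = 0.2050
S_new/S_old = (A_new/A_old)^z = 0.29^0.2050 = exp(0.2050 × -1.2379) = 0.7758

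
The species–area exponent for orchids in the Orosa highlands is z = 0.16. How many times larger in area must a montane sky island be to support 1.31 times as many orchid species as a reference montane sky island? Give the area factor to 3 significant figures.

(A₂/A₁)^0.16 = 1.31, so A₂/A₁ = 1.31^(1/0.16) = 1.31^6.25
ln(A₂/A₁) = ln 1.31 / 0.16 = 0.2700 / 0.16 = 1.6877
A₂/A₁ = e^1.6877 ≈ 5.407

5.41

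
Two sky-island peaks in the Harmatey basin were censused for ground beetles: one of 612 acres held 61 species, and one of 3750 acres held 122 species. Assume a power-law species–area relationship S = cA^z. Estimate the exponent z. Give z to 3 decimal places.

Taking logs: ln S = ln c + z ln A, so z = (ln S₂ − ln S₁)/(ln A₂ − ln A₁).
z = ln(122/61) / ln(3750/612) = ln(2) / ln(6.127) = 0.6931 / 1.8128 = 0.3824

0.382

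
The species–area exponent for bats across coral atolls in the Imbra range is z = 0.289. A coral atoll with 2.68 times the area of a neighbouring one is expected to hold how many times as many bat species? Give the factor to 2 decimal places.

1.33

S₂/S₁ = (A₂/A₁)^z = 2.68^0.289
ln(S₂/S₁) = 0.289 × ln 2.68 = 0.289 × 0.9858 = 0.2849
S₂/S₁ = e^0.2849 ≈ 1.33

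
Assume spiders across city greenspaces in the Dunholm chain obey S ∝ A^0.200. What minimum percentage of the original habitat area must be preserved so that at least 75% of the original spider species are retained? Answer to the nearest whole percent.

24%

Need (A_new/A_old)^0.2 = 0.75, so A_new/A_old = 0.75^(1/0.2) = 0.75^5
ln(A_new/A_old) = ln 0.75 / 0.2 = -0.2877 / 0.2 = -1.4384
A_new/A_old = e^-1.4384 ≈ 0.2373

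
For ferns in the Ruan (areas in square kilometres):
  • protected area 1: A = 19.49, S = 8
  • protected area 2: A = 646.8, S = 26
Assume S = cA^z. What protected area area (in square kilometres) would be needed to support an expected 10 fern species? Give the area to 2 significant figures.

z = ln(26/8) / ln(646.8/19.49) = 1.1787 / 3.5021 = 0.3366
c = 8 / 19.49^0.3366 = 8 / 2.717 = 2.944
A = (10/2.944)^(1/0.3366) ⇒ ln A = ln(3.396)/0.3366 = 3.6329
A = e^3.6329 ≈ 37.82 square kilometres

38 square kilometres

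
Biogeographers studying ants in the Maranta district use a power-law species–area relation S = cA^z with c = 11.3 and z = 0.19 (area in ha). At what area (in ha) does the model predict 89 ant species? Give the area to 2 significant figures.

89 = 11.3 × A^0.19  ⇒  A^0.19 = 89/11.3 = 7.876
ln A = ln(7.876) / 0.19 = 2.0638 / 0.19 = 10.8623
A = e^10.8623 ≈ 52171 ha

52000 ha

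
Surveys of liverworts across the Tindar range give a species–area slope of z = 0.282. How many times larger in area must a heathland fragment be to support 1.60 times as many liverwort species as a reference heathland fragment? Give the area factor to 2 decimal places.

(A₂/A₁)^0.282 = 1.6, so A₂/A₁ = 1.6^(1/0.282) = 1.6^3.546
ln(A₂/A₁) = ln 1.6 / 0.282 = 0.4700 / 0.282 = 1.6667
A₂/A₁ = e^1.6667 ≈ 5.295

5.29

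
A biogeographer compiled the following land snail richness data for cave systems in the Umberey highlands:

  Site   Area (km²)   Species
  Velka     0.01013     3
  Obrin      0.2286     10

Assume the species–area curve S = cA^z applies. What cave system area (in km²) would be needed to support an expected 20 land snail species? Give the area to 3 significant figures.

1.37 km²

z = ln(10/3) / ln(0.2286/0.01013) = 1.2040 / 3.1165 = 0.3863
c = 3 / 0.01013^0.3863 = 3 / 0.1696 = 17.69
A = (20/17.69)^(1/0.3863) ⇒ ln A = ln(1.131)/0.3863 = 0.3184
A = e^0.3184 ≈ 1.375 km²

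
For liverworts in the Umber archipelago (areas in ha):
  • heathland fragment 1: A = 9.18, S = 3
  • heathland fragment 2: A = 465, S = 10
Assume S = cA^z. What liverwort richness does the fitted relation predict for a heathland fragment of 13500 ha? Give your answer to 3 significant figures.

z = ln(10/3) / ln(465/9.18) = 1.2040 / 3.9250 = 0.3067
c = 3 / 9.18^0.3067 = 3 / 1.974 = 1.52
S₃ = 1.52 × 13500^0.3067 = 1.52 × 18.49 ≈ 28.1

28.1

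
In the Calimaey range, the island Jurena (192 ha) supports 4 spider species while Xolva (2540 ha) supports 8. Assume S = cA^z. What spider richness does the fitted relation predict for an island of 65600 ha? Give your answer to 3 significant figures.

19.1

z = ln(8/4) / ln(2540/192) = 0.6931 / 2.5824 = 0.2684
c = 4 / 192^0.2684 = 4 / 4.101 = 0.9754
S₃ = 0.9754 × 65600^0.2684 = 0.9754 × 19.63 ≈ 19.15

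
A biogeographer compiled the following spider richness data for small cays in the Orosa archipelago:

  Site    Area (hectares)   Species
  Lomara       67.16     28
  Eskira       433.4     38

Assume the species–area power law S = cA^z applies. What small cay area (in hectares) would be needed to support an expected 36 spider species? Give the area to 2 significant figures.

310 hectares

z = ln(38/28) / ln(433.4/67.16) = 0.3054 / 1.8646 = 0.1638
c = 28 / 67.16^0.1638 = 28 / 1.992 = 14.06
A = (36/14.06)^(1/0.1638) ⇒ ln A = ln(2.561)/0.1638 = 5.7415
A = e^5.7415 ≈ 311.5 hectares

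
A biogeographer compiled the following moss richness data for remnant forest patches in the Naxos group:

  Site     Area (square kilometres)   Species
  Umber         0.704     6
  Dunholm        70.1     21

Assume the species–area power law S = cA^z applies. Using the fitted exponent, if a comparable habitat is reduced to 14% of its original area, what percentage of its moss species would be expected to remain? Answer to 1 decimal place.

58.5%

z = ln(21/6) / ln(70.1/0.704) = 1.2528 / 4.6009 = 0.2723
S_new/S_old = (A_new/A_old)^z = 0.14^0.2723 = exp(0.2723 × -1.9661) = 0.5855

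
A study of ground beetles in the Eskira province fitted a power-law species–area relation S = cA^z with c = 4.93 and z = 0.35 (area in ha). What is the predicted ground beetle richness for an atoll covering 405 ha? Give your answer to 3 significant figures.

40.3

S = 4.93 × 405^0.35 = 4.93 × 8.177 ≈ 40.31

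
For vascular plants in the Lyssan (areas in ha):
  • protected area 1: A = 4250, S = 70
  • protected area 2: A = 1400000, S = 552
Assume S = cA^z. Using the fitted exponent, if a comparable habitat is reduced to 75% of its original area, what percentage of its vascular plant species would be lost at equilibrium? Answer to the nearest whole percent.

z = ln(552/70) / ln(1400000/4250) = 2.0651 / 5.7973 = 0.3562
S_new/S_old = (A_new/A_old)^z = 0.75^0.3562 = exp(0.3562 × -0.2877) = 0.9026
Fraction lost = 1 − 0.9026 = 0.0974

10%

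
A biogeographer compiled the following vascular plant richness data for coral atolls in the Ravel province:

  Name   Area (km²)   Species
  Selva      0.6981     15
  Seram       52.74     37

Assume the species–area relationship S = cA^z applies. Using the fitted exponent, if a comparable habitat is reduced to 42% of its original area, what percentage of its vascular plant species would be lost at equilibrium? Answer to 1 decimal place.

16.6%

z = ln(37/15) / ln(52.74/0.6981) = 0.9029 / 4.3248 = 0.2088
S_new/S_old = (A_new/A_old)^z = 0.42^0.2088 = exp(0.2088 × -0.8675) = 0.8343
Fraction lost = 1 − 0.8343 = 0.1657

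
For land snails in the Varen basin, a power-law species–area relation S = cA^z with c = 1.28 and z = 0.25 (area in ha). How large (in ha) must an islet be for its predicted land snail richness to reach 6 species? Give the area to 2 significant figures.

480 ha

6 = 1.28 × A^0.25  ⇒  A^0.25 = 6/1.28 = 4.688
ln A = ln(4.688) / 0.25 = 1.5449 / 0.25 = 6.1796
A = e^6.1796 ≈ 482.8 ha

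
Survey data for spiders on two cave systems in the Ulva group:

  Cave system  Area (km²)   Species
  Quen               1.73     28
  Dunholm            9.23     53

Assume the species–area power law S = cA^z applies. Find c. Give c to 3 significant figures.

z = ln(S₂/S₁) / ln(A₂/A₁) = ln(53/28) / ln(9.23/1.73) = 0.6381 / 1.6743 = 0.3811
c = S₁ / A₁^z = 28 / 1.73^0.3811 = 28 / 1.232 = 22.72

22.7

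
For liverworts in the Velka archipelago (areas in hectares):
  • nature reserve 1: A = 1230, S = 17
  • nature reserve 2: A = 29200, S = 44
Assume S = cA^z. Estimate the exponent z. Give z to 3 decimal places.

0.300

Taking logs: ln S = ln c + z ln A, so z = (ln S₂ − ln S₁)/(ln A₂ − ln A₁).
z = ln(44/17) / ln(29200/1230) = ln(2.588) / ln(23.74) = 0.9510 / 3.1672 = 0.3003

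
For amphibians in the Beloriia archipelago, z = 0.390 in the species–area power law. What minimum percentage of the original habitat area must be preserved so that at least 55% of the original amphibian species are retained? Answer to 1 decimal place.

21.6%

Need (A_new/A_old)^0.39 = 0.55, so A_new/A_old = 0.55^(1/0.39) = 0.55^2.564
ln(A_new/A_old) = ln 0.55 / 0.39 = -0.5978 / 0.39 = -1.5329
A_new/A_old = e^-1.5329 ≈ 0.2159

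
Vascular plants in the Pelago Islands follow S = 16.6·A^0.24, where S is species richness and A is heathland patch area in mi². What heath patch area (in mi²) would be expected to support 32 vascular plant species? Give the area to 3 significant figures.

15.4 mi²

32 = 16.6 × A^0.24  ⇒  A^0.24 = 32/16.6 = 1.928
ln A = ln(1.928) / 0.24 = 0.6563 / 0.24 = 2.7347
A = e^2.7347 ≈ 15.41 mi²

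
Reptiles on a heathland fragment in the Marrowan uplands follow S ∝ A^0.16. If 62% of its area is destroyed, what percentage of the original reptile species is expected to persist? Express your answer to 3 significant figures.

S_new/S_old = (A_new/A_old)^z = 0.38^0.16
= exp(0.16 × ln 0.38) = exp(0.16 × -0.9676) = exp(-0.1548) ≈ 0.8566

85.7%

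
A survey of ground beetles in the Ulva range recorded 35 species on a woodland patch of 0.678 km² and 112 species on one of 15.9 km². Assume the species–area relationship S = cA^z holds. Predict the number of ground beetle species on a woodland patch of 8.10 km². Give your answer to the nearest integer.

87

z = ln(112/35) / ln(15.9/0.678) = 1.1632 / 3.1549 = 0.3687
c = 35 / 0.678^0.3687 = 35 / 0.8665 = 40.39
S₃ = 40.39 × 8.1^0.3687 = 40.39 × 2.162 ≈ 87.34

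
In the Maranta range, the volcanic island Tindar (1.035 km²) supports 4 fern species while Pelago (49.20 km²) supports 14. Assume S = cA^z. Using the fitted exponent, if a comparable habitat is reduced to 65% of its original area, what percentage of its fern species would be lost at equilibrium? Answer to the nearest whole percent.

z = ln(14/4) / ln(49.2/1.035) = 1.2528 / 3.8615 = 0.3244
S_new/S_old = (A_new/A_old)^z = 0.65^0.3244 = exp(0.3244 × -0.4308) = 0.8696
Fraction lost = 1 − 0.8696 = 0.1304

13%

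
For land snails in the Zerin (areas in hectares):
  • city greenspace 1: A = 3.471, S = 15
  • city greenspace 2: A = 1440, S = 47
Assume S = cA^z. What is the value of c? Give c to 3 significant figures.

11.8

z = ln(S₂/S₁) / ln(A₂/A₁) = ln(47/15) / ln(1440/3.471) = 1.1421 / 6.0280 = 0.1895
c = S₁ / A₁^z = 15 / 3.471^0.1895 = 15 / 1.266 = 11.85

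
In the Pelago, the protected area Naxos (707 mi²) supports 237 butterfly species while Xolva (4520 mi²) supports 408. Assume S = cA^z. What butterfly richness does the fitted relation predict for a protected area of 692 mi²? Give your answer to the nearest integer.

z = ln(408/237) / ln(4520/707) = 0.5432 / 1.8552 = 0.2928
c = 237 / 707^0.2928 = 237 / 6.828 = 34.71
S₃ = 34.71 × 692^0.2928 = 34.71 × 6.785 ≈ 235.5

236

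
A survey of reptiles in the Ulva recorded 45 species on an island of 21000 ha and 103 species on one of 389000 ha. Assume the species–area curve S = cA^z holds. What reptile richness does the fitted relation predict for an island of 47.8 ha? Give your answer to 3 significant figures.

z = ln(103/45) / ln(389000/21000) = 0.8281 / 2.9191 = 0.2837
c = 45 / 21000^0.2837 = 45 / 16.83 = 2.674
S₃ = 2.674 × 47.8^0.2837 = 2.674 × 2.995 ≈ 8.008

8.01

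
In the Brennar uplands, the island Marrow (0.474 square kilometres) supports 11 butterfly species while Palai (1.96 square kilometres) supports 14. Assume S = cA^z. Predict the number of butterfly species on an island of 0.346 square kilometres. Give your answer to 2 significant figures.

z = ln(14/11) / ln(1.96/0.474) = 0.2412 / 1.4195 = 0.1699
c = 11 / 0.474^0.1699 = 11 / 0.8809 = 12.49
S₃ = 12.49 × 0.346^0.1699 = 12.49 × 0.835 ≈ 10.43

10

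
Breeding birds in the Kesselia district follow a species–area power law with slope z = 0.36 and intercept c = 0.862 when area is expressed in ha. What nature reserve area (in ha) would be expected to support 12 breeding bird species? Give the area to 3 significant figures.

12 = 0.862 × A^0.36  ⇒  A^0.36 = 12/0.862 = 13.92
ln A = ln(13.92) / 0.36 = 2.6334 / 0.36 = 7.3150
A = e^7.3150 ≈ 1503 ha

1500 ha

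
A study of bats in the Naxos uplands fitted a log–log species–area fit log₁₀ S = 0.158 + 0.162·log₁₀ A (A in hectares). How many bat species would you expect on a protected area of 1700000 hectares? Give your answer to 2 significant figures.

S = 1.439 × 1700000^0.162
ln S = ln 1.439 + 0.162 × ln 1700000 = 0.3638 + 0.162 × 14.3461 = 2.6879
S = e^2.6879 ≈ 14.7

15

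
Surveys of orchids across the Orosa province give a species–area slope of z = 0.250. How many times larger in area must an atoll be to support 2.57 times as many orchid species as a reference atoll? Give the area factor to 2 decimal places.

(A₂/A₁)^0.25 = 2.57, so A₂/A₁ = 2.57^(1/0.25) = 2.57^4
ln(A₂/A₁) = ln 2.57 / 0.25 = 0.9439 / 0.25 = 3.7756
A₂/A₁ = e^3.7756 ≈ 43.62

43.62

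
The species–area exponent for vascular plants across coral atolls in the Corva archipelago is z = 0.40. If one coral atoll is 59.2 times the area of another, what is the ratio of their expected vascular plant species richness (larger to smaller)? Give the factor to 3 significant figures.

5.12

S₂/S₁ = (A₂/A₁)^z = 59.2^0.4
ln(S₂/S₁) = 0.4 × ln 59.2 = 0.4 × 4.0809 = 1.6324
S₂/S₁ = e^1.6324 ≈ 5.116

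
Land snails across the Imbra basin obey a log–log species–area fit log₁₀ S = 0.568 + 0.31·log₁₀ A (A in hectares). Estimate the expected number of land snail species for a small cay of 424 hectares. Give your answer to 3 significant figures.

S = 3.698 × 424^0.31 = 3.698 × 6.524 ≈ 24.13

24.1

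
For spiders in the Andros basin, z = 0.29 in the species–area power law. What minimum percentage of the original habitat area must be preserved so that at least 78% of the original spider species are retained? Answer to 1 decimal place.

42.5%

Need (A_new/A_old)^0.29 = 0.78, so A_new/A_old = 0.78^(1/0.29) = 0.78^3.448
ln(A_new/A_old) = ln 0.78 / 0.29 = -0.2485 / 0.29 = -0.8568
A_new/A_old = e^-0.8568 ≈ 0.4245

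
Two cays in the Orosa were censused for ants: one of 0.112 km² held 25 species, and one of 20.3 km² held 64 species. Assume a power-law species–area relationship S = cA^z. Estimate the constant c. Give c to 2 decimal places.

z = ln(S₂/S₁) / ln(A₂/A₁) = ln(64/25) / ln(20.3/0.112) = 0.9400 / 5.1999 = 0.1808
c = S₁ / A₁^z = 25 / 0.112^0.1808 = 25 / 0.6732 = 37.14

37.14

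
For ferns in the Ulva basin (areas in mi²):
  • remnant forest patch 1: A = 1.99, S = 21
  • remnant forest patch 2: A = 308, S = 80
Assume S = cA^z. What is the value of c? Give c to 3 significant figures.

z = ln(S₂/S₁) / ln(A₂/A₁) = ln(80/21) / ln(308/1.99) = 1.3375 / 5.0420 = 0.2653
c = S₁ / A₁^z = 21 / 1.99^0.2653 = 21 / 1.2 = 17.5

17.5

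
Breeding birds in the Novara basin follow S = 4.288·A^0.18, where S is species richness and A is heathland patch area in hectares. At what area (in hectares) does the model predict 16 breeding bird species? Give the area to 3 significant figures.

1500 hectares

16 = 4.288 × A^0.18  ⇒  A^0.18 = 16/4.288 = 3.731
ln A = ln(3.731) / 0.18 = 1.3168 / 0.18 = 7.3154
A = e^7.3154 ≈ 1503 hectares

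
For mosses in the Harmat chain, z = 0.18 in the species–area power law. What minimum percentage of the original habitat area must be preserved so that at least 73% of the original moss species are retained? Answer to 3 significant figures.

17.4%

Need (A_new/A_old)^0.18 = 0.73, so A_new/A_old = 0.73^(1/0.18) = 0.73^5.556
ln(A_new/A_old) = ln 0.73 / 0.18 = -0.3147 / 0.18 = -1.7484
A_new/A_old = e^-1.7484 ≈ 0.1741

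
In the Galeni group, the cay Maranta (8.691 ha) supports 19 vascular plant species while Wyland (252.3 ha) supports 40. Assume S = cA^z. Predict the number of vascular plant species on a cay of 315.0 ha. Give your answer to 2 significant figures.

z = ln(40/19) / ln(252.3/8.691) = 0.7444 / 3.3683 = 0.2210
c = 19 / 8.691^0.2210 = 19 / 1.613 = 11.78
S₃ = 11.78 × 315^0.2210 = 11.78 × 3.566 ≈ 42.01

42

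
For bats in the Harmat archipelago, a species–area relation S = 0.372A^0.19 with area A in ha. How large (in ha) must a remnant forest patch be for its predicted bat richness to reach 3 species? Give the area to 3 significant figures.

59100 ha

3 = 0.372 × A^0.19  ⇒  A^0.19 = 3/0.372 = 8.065
ln A = ln(8.065) / 0.19 = 2.0875 / 0.19 = 10.9867
A = e^10.9867 ≈ 59083 ha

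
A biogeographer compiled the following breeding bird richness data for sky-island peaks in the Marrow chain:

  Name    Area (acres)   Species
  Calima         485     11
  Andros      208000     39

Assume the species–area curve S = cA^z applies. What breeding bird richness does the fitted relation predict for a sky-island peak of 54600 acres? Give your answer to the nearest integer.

z = ln(39/11) / ln(208000/485) = 1.2657 / 6.0611 = 0.2088
c = 11 / 485^0.2088 = 11 / 3.638 = 3.024
S₃ = 3.024 × 54600^0.2088 = 3.024 × 9.754 ≈ 29.5

29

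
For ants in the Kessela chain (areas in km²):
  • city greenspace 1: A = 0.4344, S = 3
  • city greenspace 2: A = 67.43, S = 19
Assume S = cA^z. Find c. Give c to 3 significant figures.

4.07

z = ln(S₂/S₁) / ln(A₂/A₁) = ln(19/3) / ln(67.43/0.4344) = 1.8458 / 5.0449 = 0.3659
c = S₁ / A₁^z = 3 / 0.4344^0.3659 = 3 / 0.7371 = 4.07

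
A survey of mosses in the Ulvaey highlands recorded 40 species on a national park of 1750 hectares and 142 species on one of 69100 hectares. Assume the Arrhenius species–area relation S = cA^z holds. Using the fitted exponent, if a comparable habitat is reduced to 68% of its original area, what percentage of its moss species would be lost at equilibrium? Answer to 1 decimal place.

z = ln(142/40) / ln(69100/1750) = 1.2669 / 3.6759 = 0.3447
S_new/S_old = (A_new/A_old)^z = 0.68^0.3447 = exp(0.3447 × -0.3857) = 0.8755
Fraction lost = 1 − 0.8755 = 0.1245

12.4%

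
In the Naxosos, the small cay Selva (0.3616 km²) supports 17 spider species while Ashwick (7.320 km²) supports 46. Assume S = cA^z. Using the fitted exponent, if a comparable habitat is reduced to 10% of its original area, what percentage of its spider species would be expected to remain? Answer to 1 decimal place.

46.7%

z = ln(46/17) / ln(7.32/0.3616) = 0.9954 / 3.0078 = 0.3309
S_new/S_old = (A_new/A_old)^z = 0.1^0.3309 = exp(0.3309 × -2.3026) = 0.4667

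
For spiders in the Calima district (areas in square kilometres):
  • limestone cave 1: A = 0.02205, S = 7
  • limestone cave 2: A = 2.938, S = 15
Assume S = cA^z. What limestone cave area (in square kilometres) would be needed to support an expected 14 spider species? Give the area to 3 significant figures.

1.89 square kilometres

z = ln(15/7) / ln(2.938/0.02205) = 0.7621 / 4.8922 = 0.1558
c = 7 / 0.02205^0.1558 = 7 / 0.552 = 12.68
A = (14/12.68)^(1/0.1558) ⇒ ln A = ln(1.104)/0.1558 = 0.6349
A = e^0.6349 ≈ 1.887 square kilometres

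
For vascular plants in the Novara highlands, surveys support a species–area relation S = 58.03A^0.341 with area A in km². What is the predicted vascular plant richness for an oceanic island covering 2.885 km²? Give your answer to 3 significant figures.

83.3

S = 58.03 × 2.885^0.341
ln S = ln 58.03 + 0.341 × ln 2.885 = 4.0610 + 0.341 × 1.0595 = 4.4223
S = e^4.4223 ≈ 83.28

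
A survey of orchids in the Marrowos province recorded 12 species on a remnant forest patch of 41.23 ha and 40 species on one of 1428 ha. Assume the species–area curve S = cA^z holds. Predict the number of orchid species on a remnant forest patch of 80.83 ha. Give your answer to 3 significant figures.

z = ln(40/12) / ln(1428/41.23) = 1.2040 / 3.5449 = 0.3396
c = 12 / 41.23^0.3396 = 12 / 3.537 = 3.393
S₃ = 3.393 × 80.83^0.3396 = 3.393 × 4.445 ≈ 15.08

15.1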